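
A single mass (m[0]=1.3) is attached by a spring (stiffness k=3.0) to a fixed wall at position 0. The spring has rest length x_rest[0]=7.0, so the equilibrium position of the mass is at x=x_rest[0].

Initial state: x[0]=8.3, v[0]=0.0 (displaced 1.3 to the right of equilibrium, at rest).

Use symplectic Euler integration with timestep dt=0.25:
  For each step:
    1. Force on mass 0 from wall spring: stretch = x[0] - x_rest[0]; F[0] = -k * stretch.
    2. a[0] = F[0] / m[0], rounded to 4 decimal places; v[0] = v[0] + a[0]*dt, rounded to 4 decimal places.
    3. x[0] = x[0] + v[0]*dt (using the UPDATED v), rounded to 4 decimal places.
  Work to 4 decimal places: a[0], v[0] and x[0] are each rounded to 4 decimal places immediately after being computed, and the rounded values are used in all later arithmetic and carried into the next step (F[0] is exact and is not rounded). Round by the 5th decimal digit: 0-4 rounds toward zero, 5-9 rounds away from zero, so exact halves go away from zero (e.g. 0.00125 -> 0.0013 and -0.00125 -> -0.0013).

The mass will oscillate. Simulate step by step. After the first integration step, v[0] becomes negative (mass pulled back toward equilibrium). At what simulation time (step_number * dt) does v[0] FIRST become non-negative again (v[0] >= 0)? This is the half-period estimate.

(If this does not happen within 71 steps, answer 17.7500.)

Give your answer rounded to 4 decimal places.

Step 0: x=[8.3000] v=[0.0000]
Step 1: x=[8.1125] v=[-0.7500]
Step 2: x=[7.7646] v=[-1.3918]
Step 3: x=[7.3064] v=[-1.8329]
Step 4: x=[6.8040] v=[-2.0097]
Step 5: x=[6.3299] v=[-1.8966]
Step 6: x=[5.9524] v=[-1.5100]
Step 7: x=[5.7260] v=[-0.9056]
Step 8: x=[5.6834] v=[-0.1706]
Step 9: x=[5.8307] v=[0.5890]
First v>=0 after going negative at step 9, time=2.2500

Answer: 2.2500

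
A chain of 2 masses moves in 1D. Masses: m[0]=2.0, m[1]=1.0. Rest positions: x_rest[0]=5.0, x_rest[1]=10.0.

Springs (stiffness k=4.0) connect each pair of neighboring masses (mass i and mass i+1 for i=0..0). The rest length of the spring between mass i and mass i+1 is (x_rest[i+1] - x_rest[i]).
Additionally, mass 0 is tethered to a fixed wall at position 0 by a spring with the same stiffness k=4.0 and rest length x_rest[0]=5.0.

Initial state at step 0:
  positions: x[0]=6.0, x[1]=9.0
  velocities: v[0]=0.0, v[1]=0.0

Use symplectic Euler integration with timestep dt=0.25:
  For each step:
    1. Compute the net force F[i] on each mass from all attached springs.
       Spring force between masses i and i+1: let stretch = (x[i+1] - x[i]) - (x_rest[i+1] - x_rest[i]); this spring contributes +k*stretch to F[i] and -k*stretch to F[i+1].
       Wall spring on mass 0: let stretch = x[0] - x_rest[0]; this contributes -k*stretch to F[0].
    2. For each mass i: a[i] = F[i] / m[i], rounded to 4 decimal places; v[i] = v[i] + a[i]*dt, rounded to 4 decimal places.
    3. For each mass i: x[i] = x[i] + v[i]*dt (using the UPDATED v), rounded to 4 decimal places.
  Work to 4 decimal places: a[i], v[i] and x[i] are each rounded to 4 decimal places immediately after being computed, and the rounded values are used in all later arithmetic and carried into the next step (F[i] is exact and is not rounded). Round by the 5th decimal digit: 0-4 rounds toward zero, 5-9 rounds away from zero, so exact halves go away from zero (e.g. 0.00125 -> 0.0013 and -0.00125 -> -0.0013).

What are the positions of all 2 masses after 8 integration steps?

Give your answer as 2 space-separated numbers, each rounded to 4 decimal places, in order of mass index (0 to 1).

Step 0: x=[6.0000 9.0000] v=[0.0000 0.0000]
Step 1: x=[5.6250 9.5000] v=[-1.5000 2.0000]
Step 2: x=[5.0313 10.2813] v=[-2.3750 3.1250]
Step 3: x=[4.4649 11.0001] v=[-2.2657 2.8750]
Step 4: x=[4.1573 11.3351] v=[-1.2306 1.3398]
Step 5: x=[4.2272 11.1256] v=[0.2797 -0.8380]
Step 6: x=[4.6310 10.4415] v=[1.6153 -2.7364]
Step 7: x=[5.1823 9.5548] v=[2.2051 -3.5469]
Step 8: x=[5.6324 8.8250] v=[1.8002 -2.9194]

Answer: 5.6324 8.8250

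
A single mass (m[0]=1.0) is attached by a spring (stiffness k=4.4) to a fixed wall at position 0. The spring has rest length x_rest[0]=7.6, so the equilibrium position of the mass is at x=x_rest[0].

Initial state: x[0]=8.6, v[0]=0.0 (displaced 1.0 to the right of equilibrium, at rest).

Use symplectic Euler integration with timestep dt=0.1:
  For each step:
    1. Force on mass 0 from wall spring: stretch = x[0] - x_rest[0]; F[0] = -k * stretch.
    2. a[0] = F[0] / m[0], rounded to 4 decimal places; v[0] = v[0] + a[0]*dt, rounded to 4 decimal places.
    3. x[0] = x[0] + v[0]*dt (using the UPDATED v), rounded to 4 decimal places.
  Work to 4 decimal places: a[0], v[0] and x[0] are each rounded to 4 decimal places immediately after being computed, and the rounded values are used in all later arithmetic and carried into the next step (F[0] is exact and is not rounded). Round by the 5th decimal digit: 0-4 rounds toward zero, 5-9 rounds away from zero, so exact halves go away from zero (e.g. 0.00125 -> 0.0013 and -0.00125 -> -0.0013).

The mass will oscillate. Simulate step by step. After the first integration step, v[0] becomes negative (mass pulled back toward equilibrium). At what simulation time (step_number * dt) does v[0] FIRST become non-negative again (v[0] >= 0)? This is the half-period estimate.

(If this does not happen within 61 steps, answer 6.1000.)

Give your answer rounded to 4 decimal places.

Answer: 1.5000

Derivation:
Step 0: x=[8.6000] v=[0.0000]
Step 1: x=[8.5560] v=[-0.4400]
Step 2: x=[8.4699] v=[-0.8606]
Step 3: x=[8.3456] v=[-1.2434]
Step 4: x=[8.1885] v=[-1.5715]
Step 5: x=[8.0055] v=[-1.8304]
Step 6: x=[7.8046] v=[-2.0088]
Step 7: x=[7.5947] v=[-2.0988]
Step 8: x=[7.3851] v=[-2.0965]
Step 9: x=[7.1849] v=[-2.0019]
Step 10: x=[7.0030] v=[-1.8193]
Step 11: x=[6.8473] v=[-1.5566]
Step 12: x=[6.7248] v=[-1.2254]
Step 13: x=[6.6408] v=[-0.8403]
Step 14: x=[6.5990] v=[-0.4183]
Step 15: x=[6.6012] v=[0.0221]
First v>=0 after going negative at step 15, time=1.5000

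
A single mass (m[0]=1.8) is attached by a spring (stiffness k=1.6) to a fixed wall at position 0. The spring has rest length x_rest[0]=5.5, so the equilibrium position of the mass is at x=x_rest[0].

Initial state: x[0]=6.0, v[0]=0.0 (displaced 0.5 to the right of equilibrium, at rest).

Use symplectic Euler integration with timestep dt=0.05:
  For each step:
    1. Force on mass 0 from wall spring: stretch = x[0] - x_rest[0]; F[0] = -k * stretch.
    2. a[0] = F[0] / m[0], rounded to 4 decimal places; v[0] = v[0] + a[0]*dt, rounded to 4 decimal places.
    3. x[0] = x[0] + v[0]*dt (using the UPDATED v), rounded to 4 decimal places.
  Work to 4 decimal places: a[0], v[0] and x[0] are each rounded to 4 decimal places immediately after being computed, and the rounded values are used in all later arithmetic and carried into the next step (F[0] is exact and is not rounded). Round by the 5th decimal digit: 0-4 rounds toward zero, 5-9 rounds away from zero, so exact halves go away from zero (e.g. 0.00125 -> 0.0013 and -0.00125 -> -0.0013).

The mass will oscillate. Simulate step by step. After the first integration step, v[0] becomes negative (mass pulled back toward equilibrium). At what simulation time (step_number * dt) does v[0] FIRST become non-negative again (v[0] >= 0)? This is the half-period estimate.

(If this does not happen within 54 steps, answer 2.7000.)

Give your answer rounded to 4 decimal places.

Step 0: x=[6.0000] v=[0.0000]
Step 1: x=[5.9989] v=[-0.0222]
Step 2: x=[5.9967] v=[-0.0444]
Step 3: x=[5.9934] v=[-0.0665]
Step 4: x=[5.9890] v=[-0.0884]
Step 5: x=[5.9835] v=[-0.1101]
Step 6: x=[5.9769] v=[-0.1316]
Step 7: x=[5.9693] v=[-0.1528]
Step 8: x=[5.9606] v=[-0.1737]
Step 9: x=[5.9509] v=[-0.1942]
Step 10: x=[5.9402] v=[-0.2142]
Step 11: x=[5.9285] v=[-0.2338]
Step 12: x=[5.9159] v=[-0.2528]
Step 13: x=[5.9023] v=[-0.2713]
Step 14: x=[5.8878] v=[-0.2892]
Step 15: x=[5.8725] v=[-0.3064]
Step 16: x=[5.8564] v=[-0.3230]
Step 17: x=[5.8395] v=[-0.3388]
Step 18: x=[5.8218] v=[-0.3539]
Step 19: x=[5.8034] v=[-0.3682]
Step 20: x=[5.7843] v=[-0.3817]
Step 21: x=[5.7646] v=[-0.3943]
Step 22: x=[5.7443] v=[-0.4061]
Step 23: x=[5.7235] v=[-0.4170]
Step 24: x=[5.7022] v=[-0.4269]
Step 25: x=[5.6804] v=[-0.4359]
Step 26: x=[5.6582] v=[-0.4439]
Step 27: x=[5.6357] v=[-0.4509]
Step 28: x=[5.6129] v=[-0.4569]
Step 29: x=[5.5898] v=[-0.4619]
Step 30: x=[5.5665] v=[-0.4659]
Step 31: x=[5.5431] v=[-0.4689]
Step 32: x=[5.5196] v=[-0.4708]
Step 33: x=[5.4960] v=[-0.4717]
Step 34: x=[5.4724] v=[-0.4715]
Step 35: x=[5.4489] v=[-0.4703]
Step 36: x=[5.4255] v=[-0.4680]
Step 37: x=[5.4023] v=[-0.4647]
Step 38: x=[5.3793] v=[-0.4604]
Step 39: x=[5.3566] v=[-0.4550]
Step 40: x=[5.3342] v=[-0.4486]
Step 41: x=[5.3121] v=[-0.4412]
Step 42: x=[5.2905] v=[-0.4329]
Step 43: x=[5.2693] v=[-0.4236]
Step 44: x=[5.2486] v=[-0.4133]
Step 45: x=[5.2285] v=[-0.4021]
Step 46: x=[5.2090] v=[-0.3900]
Step 47: x=[5.1901] v=[-0.3771]
Step 48: x=[5.1719] v=[-0.3633]
Step 49: x=[5.1545] v=[-0.3487]
Step 50: x=[5.1378] v=[-0.3333]
Step 51: x=[5.1219] v=[-0.3172]
Step 52: x=[5.1069] v=[-0.3004]
Step 53: x=[5.0928] v=[-0.2829]
Step 54: x=[5.0796] v=[-0.2648]
v[0] did not become non-negative within 54 steps; using fallback time=2.7000

Answer: 2.7000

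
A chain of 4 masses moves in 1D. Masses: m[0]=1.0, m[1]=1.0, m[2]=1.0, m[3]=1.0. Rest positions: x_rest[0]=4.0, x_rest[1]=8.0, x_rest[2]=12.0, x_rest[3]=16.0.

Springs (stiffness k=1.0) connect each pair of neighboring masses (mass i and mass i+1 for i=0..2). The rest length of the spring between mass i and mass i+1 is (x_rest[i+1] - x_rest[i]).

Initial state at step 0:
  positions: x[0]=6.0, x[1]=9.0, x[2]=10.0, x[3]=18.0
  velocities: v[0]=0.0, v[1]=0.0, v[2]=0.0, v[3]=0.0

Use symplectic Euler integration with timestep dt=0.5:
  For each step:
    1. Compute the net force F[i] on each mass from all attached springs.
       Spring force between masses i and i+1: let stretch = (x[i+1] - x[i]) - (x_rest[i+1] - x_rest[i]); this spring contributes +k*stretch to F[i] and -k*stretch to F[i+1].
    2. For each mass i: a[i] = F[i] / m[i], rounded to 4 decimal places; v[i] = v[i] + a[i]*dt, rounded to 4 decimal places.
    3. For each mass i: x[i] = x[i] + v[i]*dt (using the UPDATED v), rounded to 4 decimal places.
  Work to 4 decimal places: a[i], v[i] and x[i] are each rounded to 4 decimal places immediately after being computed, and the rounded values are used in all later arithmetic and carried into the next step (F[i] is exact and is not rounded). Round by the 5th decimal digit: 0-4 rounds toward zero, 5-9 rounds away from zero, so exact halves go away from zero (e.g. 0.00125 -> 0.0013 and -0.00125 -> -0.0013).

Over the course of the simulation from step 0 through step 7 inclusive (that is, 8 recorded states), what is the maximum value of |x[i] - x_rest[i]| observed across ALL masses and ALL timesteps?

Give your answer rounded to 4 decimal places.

Answer: 3.2032

Derivation:
Step 0: x=[6.0000 9.0000 10.0000 18.0000] v=[0.0000 0.0000 0.0000 0.0000]
Step 1: x=[5.7500 8.5000 11.7500 17.0000] v=[-0.5000 -1.0000 3.5000 -2.0000]
Step 2: x=[5.1875 8.1250 14.0000 15.6875] v=[-1.1250 -0.7500 4.5000 -2.6250]
Step 3: x=[4.3594 8.4844 15.2032 14.9531] v=[-1.6563 0.7188 2.4063 -1.4688]
Step 4: x=[3.5625 9.4923 14.6641 15.2813] v=[-1.5938 2.0157 -1.0782 0.6563]
Step 5: x=[3.2481 10.3107 12.9864 16.4552] v=[-0.6289 1.6367 -3.3555 2.3477]
Step 6: x=[3.6993 10.0323 11.5069 17.7619] v=[0.9024 -0.5568 -2.9590 2.6133]
Step 7: x=[4.7338 8.5393 11.2225 18.5048] v=[2.0689 -2.9860 -0.5688 1.4858]
Max displacement = 3.2032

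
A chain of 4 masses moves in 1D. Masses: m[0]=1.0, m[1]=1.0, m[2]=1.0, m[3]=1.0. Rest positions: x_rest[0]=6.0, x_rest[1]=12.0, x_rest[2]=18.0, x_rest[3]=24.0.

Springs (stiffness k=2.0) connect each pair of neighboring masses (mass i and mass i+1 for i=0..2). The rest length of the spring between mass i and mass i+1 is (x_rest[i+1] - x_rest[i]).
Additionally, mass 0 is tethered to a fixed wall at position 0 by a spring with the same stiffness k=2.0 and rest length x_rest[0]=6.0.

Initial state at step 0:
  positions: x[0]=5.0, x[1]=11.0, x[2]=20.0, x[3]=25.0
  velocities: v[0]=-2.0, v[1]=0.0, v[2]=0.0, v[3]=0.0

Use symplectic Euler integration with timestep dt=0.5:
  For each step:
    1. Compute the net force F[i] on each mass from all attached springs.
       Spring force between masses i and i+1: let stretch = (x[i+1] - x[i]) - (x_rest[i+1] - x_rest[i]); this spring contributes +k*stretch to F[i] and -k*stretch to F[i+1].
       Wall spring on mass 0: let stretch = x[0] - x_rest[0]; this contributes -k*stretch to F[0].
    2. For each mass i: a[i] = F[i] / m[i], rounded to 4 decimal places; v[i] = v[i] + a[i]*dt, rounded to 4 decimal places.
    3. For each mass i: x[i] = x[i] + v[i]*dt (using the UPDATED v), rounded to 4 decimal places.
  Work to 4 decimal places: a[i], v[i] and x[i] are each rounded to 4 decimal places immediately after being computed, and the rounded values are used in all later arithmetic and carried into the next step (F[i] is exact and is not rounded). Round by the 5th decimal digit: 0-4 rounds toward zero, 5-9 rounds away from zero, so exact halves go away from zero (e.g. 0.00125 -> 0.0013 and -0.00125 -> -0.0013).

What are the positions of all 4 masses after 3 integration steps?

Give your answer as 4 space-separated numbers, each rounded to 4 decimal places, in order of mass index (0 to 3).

Answer: 7.6250 11.6250 18.0000 23.8750

Derivation:
Step 0: x=[5.0000 11.0000 20.0000 25.0000] v=[-2.0000 0.0000 0.0000 0.0000]
Step 1: x=[4.5000 12.5000 18.0000 25.5000] v=[-1.0000 3.0000 -4.0000 1.0000]
Step 2: x=[5.7500 12.7500 17.0000 25.2500] v=[2.5000 0.5000 -2.0000 -0.5000]
Step 3: x=[7.6250 11.6250 18.0000 23.8750] v=[3.7500 -2.2500 2.0000 -2.7500]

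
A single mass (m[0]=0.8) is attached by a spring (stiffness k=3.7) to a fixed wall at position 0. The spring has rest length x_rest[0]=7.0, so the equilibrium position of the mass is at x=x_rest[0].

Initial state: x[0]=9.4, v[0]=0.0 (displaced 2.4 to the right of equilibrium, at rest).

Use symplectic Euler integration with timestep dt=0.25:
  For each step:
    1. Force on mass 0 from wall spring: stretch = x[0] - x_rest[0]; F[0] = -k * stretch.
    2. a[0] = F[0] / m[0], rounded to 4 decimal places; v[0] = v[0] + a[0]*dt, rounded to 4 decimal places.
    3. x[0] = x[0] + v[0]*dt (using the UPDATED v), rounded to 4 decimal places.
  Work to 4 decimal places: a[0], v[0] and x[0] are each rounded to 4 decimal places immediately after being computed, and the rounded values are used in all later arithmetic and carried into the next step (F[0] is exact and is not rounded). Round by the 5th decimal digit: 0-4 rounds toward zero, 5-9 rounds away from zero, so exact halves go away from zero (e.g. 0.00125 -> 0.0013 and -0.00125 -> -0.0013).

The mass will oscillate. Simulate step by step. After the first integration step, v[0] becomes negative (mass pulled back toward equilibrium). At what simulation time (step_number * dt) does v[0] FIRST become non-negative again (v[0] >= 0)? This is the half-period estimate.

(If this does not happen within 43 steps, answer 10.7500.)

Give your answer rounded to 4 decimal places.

Answer: 1.5000

Derivation:
Step 0: x=[9.4000] v=[0.0000]
Step 1: x=[8.7063] v=[-2.7750]
Step 2: x=[7.5193] v=[-4.7479]
Step 3: x=[6.1822] v=[-5.3484]
Step 4: x=[5.0815] v=[-4.4028]
Step 5: x=[4.5354] v=[-2.1845]
Step 6: x=[4.7017] v=[0.6652]
First v>=0 after going negative at step 6, time=1.5000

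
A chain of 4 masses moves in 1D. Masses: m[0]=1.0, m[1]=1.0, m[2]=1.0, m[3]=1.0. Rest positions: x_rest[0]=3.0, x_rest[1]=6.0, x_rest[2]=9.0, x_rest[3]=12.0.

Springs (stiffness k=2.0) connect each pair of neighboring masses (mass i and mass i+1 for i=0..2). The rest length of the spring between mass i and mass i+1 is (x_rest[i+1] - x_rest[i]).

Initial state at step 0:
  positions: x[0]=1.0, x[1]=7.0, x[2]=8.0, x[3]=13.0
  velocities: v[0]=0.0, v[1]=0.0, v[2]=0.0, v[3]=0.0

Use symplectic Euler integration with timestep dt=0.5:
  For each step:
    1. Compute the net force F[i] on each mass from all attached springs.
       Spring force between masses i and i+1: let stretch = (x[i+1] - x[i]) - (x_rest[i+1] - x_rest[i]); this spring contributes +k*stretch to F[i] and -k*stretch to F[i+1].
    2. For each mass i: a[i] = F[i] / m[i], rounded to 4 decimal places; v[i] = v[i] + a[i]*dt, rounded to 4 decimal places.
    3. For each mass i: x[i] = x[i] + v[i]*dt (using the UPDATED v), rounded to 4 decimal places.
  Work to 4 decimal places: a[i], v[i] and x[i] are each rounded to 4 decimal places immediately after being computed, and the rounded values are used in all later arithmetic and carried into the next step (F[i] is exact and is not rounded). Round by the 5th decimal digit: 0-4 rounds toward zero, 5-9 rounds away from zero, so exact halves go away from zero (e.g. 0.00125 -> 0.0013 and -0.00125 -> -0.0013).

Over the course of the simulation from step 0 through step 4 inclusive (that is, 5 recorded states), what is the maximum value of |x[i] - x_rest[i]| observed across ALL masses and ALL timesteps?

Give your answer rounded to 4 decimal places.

Step 0: x=[1.0000 7.0000 8.0000 13.0000] v=[0.0000 0.0000 0.0000 0.0000]
Step 1: x=[2.5000 4.5000 10.0000 12.0000] v=[3.0000 -5.0000 4.0000 -2.0000]
Step 2: x=[3.5000 3.7500 10.2500 11.5000] v=[2.0000 -1.5000 0.5000 -1.0000]
Step 3: x=[3.1250 6.1250 7.8750 11.8750] v=[-0.7500 4.7500 -4.7500 0.7500]
Step 4: x=[2.7500 7.8750 6.6250 11.7500] v=[-0.7500 3.5000 -2.5000 -0.2500]
Max displacement = 2.3750

Answer: 2.3750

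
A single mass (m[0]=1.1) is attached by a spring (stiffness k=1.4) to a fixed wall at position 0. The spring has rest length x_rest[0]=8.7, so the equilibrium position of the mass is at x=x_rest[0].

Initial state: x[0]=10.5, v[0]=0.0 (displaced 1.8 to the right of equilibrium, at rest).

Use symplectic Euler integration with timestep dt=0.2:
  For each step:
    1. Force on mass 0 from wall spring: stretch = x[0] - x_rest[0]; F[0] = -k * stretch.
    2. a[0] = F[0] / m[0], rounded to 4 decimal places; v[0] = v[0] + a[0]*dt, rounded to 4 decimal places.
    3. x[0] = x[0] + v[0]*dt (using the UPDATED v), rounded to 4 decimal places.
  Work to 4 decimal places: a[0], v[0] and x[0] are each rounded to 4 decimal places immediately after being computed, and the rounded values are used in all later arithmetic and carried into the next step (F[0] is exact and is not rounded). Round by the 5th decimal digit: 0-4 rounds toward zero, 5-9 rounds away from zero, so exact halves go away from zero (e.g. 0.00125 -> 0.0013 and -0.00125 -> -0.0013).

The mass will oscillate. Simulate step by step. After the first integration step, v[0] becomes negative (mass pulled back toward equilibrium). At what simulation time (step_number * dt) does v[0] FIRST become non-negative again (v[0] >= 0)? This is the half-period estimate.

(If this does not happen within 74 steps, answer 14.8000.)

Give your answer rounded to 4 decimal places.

Step 0: x=[10.5000] v=[0.0000]
Step 1: x=[10.4084] v=[-0.4582]
Step 2: x=[10.2298] v=[-0.8931]
Step 3: x=[9.9733] v=[-1.2825]
Step 4: x=[9.6520] v=[-1.6066]
Step 5: x=[9.2822] v=[-1.8489]
Step 6: x=[8.8828] v=[-1.9971]
Step 7: x=[8.4741] v=[-2.0436]
Step 8: x=[8.0769] v=[-1.9861]
Step 9: x=[7.7114] v=[-1.8275]
Step 10: x=[7.3962] v=[-1.5759]
Step 11: x=[7.1474] v=[-1.2440]
Step 12: x=[6.9776] v=[-0.8488]
Step 13: x=[6.8955] v=[-0.4104]
Step 14: x=[6.9053] v=[0.0489]
First v>=0 after going negative at step 14, time=2.8000

Answer: 2.8000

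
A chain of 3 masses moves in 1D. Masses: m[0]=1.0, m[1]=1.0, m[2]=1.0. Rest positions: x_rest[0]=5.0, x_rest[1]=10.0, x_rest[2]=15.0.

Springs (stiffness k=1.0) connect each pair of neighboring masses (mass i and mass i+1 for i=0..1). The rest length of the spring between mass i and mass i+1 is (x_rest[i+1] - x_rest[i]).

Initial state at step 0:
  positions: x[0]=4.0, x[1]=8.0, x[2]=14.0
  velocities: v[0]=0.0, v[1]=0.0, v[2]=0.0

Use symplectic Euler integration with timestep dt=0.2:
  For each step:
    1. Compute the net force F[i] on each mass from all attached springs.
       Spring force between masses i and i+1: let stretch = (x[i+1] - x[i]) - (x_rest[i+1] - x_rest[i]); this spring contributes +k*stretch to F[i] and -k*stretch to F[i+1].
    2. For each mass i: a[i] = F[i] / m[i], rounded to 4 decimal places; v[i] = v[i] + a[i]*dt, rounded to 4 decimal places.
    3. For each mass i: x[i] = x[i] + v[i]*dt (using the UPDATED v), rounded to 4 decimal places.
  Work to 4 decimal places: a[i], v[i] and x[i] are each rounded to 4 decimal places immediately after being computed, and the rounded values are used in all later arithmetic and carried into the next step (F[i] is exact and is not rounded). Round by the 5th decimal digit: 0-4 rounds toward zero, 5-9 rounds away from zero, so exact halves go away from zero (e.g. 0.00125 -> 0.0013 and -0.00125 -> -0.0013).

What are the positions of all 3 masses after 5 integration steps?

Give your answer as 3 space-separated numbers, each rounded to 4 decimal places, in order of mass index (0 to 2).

Step 0: x=[4.0000 8.0000 14.0000] v=[0.0000 0.0000 0.0000]
Step 1: x=[3.9600 8.0800 13.9600] v=[-0.2000 0.4000 -0.2000]
Step 2: x=[3.8848 8.2304 13.8848] v=[-0.3760 0.7520 -0.3760]
Step 3: x=[3.7834 8.4332 13.7834] v=[-0.5069 1.0138 -0.5069]
Step 4: x=[3.6680 8.6640 13.6680] v=[-0.5769 1.1539 -0.5769]
Step 5: x=[3.5525 8.8951 13.5525] v=[-0.5777 1.1555 -0.5777]

Answer: 3.5525 8.8951 13.5525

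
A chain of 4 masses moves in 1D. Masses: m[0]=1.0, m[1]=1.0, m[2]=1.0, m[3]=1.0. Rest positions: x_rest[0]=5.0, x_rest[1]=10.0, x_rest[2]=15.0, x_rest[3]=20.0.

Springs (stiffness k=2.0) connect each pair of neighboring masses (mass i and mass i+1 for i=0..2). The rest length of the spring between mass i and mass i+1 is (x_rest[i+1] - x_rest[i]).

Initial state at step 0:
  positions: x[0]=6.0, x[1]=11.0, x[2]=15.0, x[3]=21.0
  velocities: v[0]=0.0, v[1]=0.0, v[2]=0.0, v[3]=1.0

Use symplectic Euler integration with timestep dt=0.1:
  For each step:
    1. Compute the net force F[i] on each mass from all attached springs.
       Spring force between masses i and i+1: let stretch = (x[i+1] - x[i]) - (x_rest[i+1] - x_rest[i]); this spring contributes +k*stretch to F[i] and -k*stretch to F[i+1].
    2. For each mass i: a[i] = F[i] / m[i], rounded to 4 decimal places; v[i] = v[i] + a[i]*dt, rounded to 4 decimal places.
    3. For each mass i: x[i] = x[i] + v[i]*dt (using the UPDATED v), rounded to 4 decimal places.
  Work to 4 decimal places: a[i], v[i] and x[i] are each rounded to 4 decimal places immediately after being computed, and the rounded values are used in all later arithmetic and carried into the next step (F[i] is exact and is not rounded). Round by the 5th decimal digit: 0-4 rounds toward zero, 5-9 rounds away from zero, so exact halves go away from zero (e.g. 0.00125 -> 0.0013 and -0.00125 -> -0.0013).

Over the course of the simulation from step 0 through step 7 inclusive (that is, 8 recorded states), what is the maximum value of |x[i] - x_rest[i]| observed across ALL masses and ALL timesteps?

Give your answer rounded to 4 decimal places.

Answer: 1.2017

Derivation:
Step 0: x=[6.0000 11.0000 15.0000 21.0000] v=[0.0000 0.0000 0.0000 1.0000]
Step 1: x=[6.0000 10.9800 15.0400 21.0800] v=[0.0000 -0.2000 0.4000 0.8000]
Step 2: x=[5.9996 10.9416 15.1196 21.1392] v=[-0.0040 -0.3840 0.7960 0.5920]
Step 3: x=[5.9980 10.8879 15.2360 21.1780] v=[-0.0156 -0.5368 1.1643 0.3881]
Step 4: x=[5.9942 10.8234 15.3843 21.1980] v=[-0.0376 -0.6452 1.4831 0.1997]
Step 5: x=[5.9870 10.7535 15.5577 21.2017] v=[-0.0718 -0.6989 1.7337 0.0370]
Step 6: x=[5.9752 10.6844 15.7479 21.1925] v=[-0.1185 -0.6914 1.9017 -0.0918]
Step 7: x=[5.9575 10.6224 15.9457 21.1744] v=[-0.1767 -0.6205 1.9779 -0.1807]
Max displacement = 1.2017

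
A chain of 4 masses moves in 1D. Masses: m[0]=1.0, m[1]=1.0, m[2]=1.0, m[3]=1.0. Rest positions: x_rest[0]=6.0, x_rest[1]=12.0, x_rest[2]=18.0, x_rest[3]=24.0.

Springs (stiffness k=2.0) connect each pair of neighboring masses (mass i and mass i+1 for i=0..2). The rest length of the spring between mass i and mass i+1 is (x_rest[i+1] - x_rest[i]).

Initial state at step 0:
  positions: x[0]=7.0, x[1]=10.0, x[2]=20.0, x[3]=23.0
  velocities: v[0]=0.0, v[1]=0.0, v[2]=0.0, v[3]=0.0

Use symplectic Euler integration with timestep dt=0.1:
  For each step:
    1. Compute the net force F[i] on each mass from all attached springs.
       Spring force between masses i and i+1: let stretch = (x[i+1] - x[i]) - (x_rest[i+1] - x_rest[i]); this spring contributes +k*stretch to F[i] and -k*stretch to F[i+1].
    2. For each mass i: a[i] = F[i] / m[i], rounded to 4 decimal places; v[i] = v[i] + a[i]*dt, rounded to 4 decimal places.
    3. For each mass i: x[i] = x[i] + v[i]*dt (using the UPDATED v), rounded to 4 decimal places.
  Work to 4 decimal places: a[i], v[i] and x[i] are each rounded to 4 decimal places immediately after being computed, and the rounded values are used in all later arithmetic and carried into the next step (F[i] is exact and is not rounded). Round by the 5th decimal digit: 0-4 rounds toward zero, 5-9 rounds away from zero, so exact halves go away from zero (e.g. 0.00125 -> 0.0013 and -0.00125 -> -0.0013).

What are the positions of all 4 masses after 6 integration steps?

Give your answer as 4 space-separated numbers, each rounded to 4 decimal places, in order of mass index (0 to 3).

Answer: 5.9979 12.3212 17.6789 24.0021

Derivation:
Step 0: x=[7.0000 10.0000 20.0000 23.0000] v=[0.0000 0.0000 0.0000 0.0000]
Step 1: x=[6.9400 10.1400 19.8600 23.0600] v=[-0.6000 1.4000 -1.4000 0.6000]
Step 2: x=[6.8240 10.4104 19.5896 23.1760] v=[-1.1600 2.7040 -2.7040 1.1600]
Step 3: x=[6.6597 10.7927 19.2073 23.3403] v=[-1.6427 3.8226 -3.8226 1.6427]
Step 4: x=[6.4581 11.2606 18.7394 23.5419] v=[-2.0161 4.6789 -4.6789 2.0161]
Step 5: x=[6.2325 11.7820 18.2180 23.7675] v=[-2.2556 5.2142 -5.2142 2.2556]
Step 6: x=[5.9979 12.3212 17.6789 24.0021] v=[-2.3457 5.3915 -5.3915 2.3457]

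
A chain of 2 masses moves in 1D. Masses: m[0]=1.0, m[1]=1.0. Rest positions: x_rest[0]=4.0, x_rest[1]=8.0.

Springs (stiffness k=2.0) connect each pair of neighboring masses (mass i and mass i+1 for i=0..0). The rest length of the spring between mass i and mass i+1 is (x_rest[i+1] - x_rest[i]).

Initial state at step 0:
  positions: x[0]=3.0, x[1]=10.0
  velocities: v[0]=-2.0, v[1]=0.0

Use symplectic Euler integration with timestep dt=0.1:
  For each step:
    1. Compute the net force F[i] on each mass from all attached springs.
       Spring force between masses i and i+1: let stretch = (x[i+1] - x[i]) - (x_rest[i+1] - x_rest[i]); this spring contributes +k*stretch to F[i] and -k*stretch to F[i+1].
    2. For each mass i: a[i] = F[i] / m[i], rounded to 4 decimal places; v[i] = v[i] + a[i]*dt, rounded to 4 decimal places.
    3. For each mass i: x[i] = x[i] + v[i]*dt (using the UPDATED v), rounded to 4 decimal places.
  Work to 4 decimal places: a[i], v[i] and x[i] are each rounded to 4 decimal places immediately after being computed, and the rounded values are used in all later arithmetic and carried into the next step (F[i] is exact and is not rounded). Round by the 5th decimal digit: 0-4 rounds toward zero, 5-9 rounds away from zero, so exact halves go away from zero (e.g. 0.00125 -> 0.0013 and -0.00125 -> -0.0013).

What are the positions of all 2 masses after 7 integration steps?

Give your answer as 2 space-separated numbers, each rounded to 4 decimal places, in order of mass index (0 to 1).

Step 0: x=[3.0000 10.0000] v=[-2.0000 0.0000]
Step 1: x=[2.8600 9.9400] v=[-1.4000 -0.6000]
Step 2: x=[2.7816 9.8184] v=[-0.7840 -1.2160]
Step 3: x=[2.7639 9.6361] v=[-0.1766 -1.8234]
Step 4: x=[2.8037 9.3963] v=[0.3978 -2.3978]
Step 5: x=[2.8953 9.1047] v=[0.9163 -2.9163]
Step 6: x=[3.0311 8.7689] v=[1.3582 -3.3582]
Step 7: x=[3.2017 8.3983] v=[1.7058 -3.7058]

Answer: 3.2017 8.3983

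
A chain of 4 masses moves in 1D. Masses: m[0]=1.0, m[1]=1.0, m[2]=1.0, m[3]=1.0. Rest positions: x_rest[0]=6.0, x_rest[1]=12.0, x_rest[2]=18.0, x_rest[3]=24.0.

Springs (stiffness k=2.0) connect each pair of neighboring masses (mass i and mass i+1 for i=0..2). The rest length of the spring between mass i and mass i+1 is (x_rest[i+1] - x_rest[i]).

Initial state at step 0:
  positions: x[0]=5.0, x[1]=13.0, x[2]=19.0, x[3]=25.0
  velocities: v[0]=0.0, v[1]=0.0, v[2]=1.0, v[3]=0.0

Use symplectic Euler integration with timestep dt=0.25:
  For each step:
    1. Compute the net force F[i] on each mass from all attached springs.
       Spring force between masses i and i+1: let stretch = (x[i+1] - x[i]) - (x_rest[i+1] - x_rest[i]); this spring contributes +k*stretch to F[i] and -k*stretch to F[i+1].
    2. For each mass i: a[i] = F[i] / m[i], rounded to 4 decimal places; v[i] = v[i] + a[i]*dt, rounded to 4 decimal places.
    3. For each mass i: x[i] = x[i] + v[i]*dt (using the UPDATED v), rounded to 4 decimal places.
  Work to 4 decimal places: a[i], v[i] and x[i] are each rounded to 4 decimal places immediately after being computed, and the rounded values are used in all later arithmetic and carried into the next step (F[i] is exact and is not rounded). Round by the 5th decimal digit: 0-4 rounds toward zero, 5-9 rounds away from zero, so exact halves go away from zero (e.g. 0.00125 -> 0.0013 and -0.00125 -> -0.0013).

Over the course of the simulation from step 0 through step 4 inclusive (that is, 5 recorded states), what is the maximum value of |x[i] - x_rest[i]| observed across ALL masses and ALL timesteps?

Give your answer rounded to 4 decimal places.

Answer: 1.4063

Derivation:
Step 0: x=[5.0000 13.0000 19.0000 25.0000] v=[0.0000 0.0000 1.0000 0.0000]
Step 1: x=[5.2500 12.7500 19.2500 25.0000] v=[1.0000 -1.0000 1.0000 0.0000]
Step 2: x=[5.6875 12.3750 19.4063 25.0313] v=[1.7500 -1.5000 0.6250 0.1250]
Step 3: x=[6.2110 12.0430 19.3868 25.1094] v=[2.0938 -1.3281 -0.0782 0.3125]
Step 4: x=[6.7135 11.9000 19.1646 25.2222] v=[2.0098 -0.5722 -0.8888 0.4512]
Max displacement = 1.4063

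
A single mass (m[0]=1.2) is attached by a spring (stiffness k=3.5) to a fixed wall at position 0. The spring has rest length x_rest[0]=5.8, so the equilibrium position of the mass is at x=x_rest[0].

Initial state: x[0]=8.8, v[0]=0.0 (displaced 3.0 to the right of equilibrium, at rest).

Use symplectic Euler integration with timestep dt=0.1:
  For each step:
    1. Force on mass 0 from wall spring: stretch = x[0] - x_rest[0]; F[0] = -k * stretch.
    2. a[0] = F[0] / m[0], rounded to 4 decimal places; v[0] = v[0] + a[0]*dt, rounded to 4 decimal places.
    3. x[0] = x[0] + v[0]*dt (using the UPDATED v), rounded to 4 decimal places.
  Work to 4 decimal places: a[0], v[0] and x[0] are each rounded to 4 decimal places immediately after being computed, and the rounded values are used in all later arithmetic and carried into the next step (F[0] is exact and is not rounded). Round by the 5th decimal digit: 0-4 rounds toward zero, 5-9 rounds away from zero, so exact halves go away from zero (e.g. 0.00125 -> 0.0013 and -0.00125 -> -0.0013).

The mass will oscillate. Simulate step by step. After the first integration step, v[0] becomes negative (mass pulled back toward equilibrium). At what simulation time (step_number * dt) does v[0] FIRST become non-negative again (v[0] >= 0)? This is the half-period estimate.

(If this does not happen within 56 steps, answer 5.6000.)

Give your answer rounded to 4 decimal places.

Step 0: x=[8.8000] v=[0.0000]
Step 1: x=[8.7125] v=[-0.8750]
Step 2: x=[8.5401] v=[-1.7245]
Step 3: x=[8.2877] v=[-2.5237]
Step 4: x=[7.9628] v=[-3.2493]
Step 5: x=[7.5748] v=[-3.8801]
Step 6: x=[7.1350] v=[-4.3978]
Step 7: x=[6.6563] v=[-4.7872]
Step 8: x=[6.1526] v=[-5.0370]
Step 9: x=[5.6386] v=[-5.1398]
Step 10: x=[5.1293] v=[-5.0927]
Step 11: x=[4.6396] v=[-4.8971]
Step 12: x=[4.1837] v=[-4.5587]
Step 13: x=[3.7750] v=[-4.0873]
Step 14: x=[3.4253] v=[-3.4967]
Step 15: x=[3.1449] v=[-2.8041]
Step 16: x=[2.9419] v=[-2.0297]
Step 17: x=[2.8223] v=[-1.1961]
Step 18: x=[2.7895] v=[-0.3276]
Step 19: x=[2.8446] v=[0.5505]
First v>=0 after going negative at step 19, time=1.9000

Answer: 1.9000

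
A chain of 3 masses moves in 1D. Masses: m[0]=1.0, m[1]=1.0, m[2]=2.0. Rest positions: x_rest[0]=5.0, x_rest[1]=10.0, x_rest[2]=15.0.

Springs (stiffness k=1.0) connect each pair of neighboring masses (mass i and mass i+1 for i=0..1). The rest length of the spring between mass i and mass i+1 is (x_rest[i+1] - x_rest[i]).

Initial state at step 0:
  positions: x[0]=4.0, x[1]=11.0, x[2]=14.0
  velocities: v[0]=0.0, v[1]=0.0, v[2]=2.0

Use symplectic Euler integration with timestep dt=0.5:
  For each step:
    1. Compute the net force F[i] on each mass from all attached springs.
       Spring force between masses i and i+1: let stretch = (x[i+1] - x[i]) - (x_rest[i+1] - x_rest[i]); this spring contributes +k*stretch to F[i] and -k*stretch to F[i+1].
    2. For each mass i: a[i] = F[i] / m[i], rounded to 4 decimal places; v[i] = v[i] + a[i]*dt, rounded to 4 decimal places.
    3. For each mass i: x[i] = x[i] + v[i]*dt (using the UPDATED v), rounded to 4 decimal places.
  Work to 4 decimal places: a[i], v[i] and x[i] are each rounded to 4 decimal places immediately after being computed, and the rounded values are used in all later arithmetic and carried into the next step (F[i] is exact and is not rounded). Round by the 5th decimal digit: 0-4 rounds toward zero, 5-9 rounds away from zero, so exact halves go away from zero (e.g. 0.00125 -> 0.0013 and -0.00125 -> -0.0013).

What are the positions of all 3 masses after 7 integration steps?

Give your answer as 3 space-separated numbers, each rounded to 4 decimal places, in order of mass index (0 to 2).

Answer: 6.5310 14.4906 17.9897

Derivation:
Step 0: x=[4.0000 11.0000 14.0000] v=[0.0000 0.0000 2.0000]
Step 1: x=[4.5000 10.0000 15.2500] v=[1.0000 -2.0000 2.5000]
Step 2: x=[5.1250 8.9375 16.4688] v=[1.2500 -2.1250 2.4375]
Step 3: x=[5.4532 8.8047 17.3712] v=[0.6563 -0.2656 1.8047]
Step 4: x=[5.3692 9.9757 17.8278] v=[-0.1680 2.3419 0.9131]
Step 5: x=[5.1868 11.9581 17.9279] v=[-0.3648 3.9647 0.2001]
Step 6: x=[5.4473 13.7401 17.9067] v=[0.5209 3.5640 -0.0424]
Step 7: x=[6.5310 14.4906 17.9897] v=[2.1673 1.5009 0.1660]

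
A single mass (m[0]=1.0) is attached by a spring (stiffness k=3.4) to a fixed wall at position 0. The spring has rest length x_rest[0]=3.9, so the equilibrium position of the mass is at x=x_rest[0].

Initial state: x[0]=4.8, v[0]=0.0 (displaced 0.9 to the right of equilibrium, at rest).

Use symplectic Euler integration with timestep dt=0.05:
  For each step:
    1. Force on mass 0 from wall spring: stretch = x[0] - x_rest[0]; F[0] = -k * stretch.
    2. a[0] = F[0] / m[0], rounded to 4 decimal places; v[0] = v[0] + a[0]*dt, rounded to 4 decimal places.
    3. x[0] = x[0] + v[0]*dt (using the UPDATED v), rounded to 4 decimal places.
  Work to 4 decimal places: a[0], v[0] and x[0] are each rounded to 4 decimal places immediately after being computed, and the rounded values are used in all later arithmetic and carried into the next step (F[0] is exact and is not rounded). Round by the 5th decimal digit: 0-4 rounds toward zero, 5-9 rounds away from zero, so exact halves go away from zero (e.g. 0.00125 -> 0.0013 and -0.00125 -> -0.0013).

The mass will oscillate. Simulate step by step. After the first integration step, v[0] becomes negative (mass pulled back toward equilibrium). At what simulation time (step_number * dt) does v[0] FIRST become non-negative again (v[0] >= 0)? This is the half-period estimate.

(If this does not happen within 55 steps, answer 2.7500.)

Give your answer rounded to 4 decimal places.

Step 0: x=[4.8000] v=[0.0000]
Step 1: x=[4.7924] v=[-0.1530]
Step 2: x=[4.7772] v=[-0.3047]
Step 3: x=[4.7545] v=[-0.4538]
Step 4: x=[4.7245] v=[-0.5991]
Step 5: x=[4.6875] v=[-0.7393]
Step 6: x=[4.6438] v=[-0.8732]
Step 7: x=[4.5938] v=[-0.9996]
Step 8: x=[4.5379] v=[-1.1175]
Step 9: x=[4.4766] v=[-1.2259]
Step 10: x=[4.4104] v=[-1.3239]
Step 11: x=[4.3399] v=[-1.4107]
Step 12: x=[4.2656] v=[-1.4855]
Step 13: x=[4.1882] v=[-1.5477]
Step 14: x=[4.1084] v=[-1.5967]
Step 15: x=[4.0268] v=[-1.6321]
Step 16: x=[3.9441] v=[-1.6537]
Step 17: x=[3.8610] v=[-1.6612]
Step 18: x=[3.7783] v=[-1.6546]
Step 19: x=[3.6966] v=[-1.6339]
Step 20: x=[3.6166] v=[-1.5993]
Step 21: x=[3.5390] v=[-1.5511]
Step 22: x=[3.4645] v=[-1.4897]
Step 23: x=[3.3937] v=[-1.4157]
Step 24: x=[3.3272] v=[-1.3296]
Step 25: x=[3.2656] v=[-1.2322]
Step 26: x=[3.2094] v=[-1.1244]
Step 27: x=[3.1591] v=[-1.0070]
Step 28: x=[3.1151] v=[-0.8810]
Step 29: x=[3.0777] v=[-0.7476]
Step 30: x=[3.0473] v=[-0.6078]
Step 31: x=[3.0242] v=[-0.4628]
Step 32: x=[3.0085] v=[-0.3139]
Step 33: x=[3.0004] v=[-0.1623]
Step 34: x=[2.9999] v=[-0.0094]
Step 35: x=[3.0071] v=[0.1436]
First v>=0 after going negative at step 35, time=1.7500

Answer: 1.7500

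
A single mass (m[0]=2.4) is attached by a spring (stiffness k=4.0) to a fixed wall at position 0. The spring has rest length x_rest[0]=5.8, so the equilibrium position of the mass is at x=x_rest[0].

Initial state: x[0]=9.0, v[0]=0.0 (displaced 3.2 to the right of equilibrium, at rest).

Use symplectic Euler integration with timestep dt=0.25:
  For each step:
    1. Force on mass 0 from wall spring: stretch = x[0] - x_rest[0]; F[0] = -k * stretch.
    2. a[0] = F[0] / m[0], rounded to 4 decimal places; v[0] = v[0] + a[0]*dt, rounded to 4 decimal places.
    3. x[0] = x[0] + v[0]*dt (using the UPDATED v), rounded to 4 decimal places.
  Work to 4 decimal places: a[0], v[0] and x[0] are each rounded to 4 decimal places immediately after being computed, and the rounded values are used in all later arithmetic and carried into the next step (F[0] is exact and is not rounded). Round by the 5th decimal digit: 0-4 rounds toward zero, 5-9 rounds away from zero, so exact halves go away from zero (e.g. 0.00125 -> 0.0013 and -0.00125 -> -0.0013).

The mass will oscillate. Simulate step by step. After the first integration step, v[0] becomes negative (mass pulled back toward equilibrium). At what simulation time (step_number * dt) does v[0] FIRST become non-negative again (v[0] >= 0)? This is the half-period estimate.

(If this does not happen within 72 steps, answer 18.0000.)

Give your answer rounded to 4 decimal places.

Answer: 2.5000

Derivation:
Step 0: x=[9.0000] v=[0.0000]
Step 1: x=[8.6667] v=[-1.3333]
Step 2: x=[8.0348] v=[-2.5278]
Step 3: x=[7.1701] v=[-3.4590]
Step 4: x=[6.1626] v=[-4.0299]
Step 5: x=[5.1174] v=[-4.1810]
Step 6: x=[4.1433] v=[-3.8966]
Step 7: x=[3.3417] v=[-3.2063]
Step 8: x=[2.7962] v=[-2.1820]
Step 9: x=[2.5636] v=[-0.9304]
Step 10: x=[2.6681] v=[0.4181]
First v>=0 after going negative at step 10, time=2.5000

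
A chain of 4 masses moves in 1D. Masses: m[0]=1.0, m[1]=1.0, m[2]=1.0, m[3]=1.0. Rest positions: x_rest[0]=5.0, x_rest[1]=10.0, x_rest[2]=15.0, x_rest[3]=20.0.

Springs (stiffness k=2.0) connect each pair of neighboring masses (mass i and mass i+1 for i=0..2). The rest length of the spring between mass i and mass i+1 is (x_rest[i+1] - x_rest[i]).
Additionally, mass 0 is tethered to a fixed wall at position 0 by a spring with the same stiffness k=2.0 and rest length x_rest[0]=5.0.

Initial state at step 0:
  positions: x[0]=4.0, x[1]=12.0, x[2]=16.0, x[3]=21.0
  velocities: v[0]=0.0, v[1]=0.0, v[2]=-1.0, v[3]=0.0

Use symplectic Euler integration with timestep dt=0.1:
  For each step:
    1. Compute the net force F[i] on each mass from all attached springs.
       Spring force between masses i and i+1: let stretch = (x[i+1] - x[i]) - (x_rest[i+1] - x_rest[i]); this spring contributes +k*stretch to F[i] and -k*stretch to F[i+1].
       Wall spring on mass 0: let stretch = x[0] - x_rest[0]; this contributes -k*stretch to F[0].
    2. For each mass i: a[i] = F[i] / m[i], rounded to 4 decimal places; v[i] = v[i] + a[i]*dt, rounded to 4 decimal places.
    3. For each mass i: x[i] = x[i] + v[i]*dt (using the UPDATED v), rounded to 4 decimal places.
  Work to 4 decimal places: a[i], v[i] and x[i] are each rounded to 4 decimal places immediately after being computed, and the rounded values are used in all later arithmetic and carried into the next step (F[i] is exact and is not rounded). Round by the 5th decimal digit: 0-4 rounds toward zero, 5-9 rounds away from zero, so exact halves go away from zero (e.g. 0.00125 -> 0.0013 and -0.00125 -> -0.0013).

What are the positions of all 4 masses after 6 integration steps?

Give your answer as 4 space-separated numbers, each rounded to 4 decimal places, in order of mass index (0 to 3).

Answer: 5.3660 10.5940 15.7959 20.9601

Derivation:
Step 0: x=[4.0000 12.0000 16.0000 21.0000] v=[0.0000 0.0000 -1.0000 0.0000]
Step 1: x=[4.0800 11.9200 15.9200 21.0000] v=[0.8000 -0.8000 -0.8000 0.0000]
Step 2: x=[4.2352 11.7632 15.8616 20.9984] v=[1.5520 -1.5680 -0.5840 -0.0160]
Step 3: x=[4.4563 11.5378 15.8240 20.9941] v=[2.2106 -2.2539 -0.3763 -0.0434]
Step 4: x=[4.7299 11.2565 15.8041 20.9864] v=[2.7356 -2.8130 -0.1995 -0.0774]
Step 5: x=[5.0394 10.9356 15.7968 20.9750] v=[3.0949 -3.2088 -0.0726 -0.1139]
Step 6: x=[5.3660 10.5940 15.7959 20.9601] v=[3.2663 -3.4158 -0.0092 -0.1495]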